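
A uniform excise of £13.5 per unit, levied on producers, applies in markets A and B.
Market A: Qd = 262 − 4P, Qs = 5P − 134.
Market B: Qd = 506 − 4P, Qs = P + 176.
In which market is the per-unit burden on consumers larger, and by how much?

Market A, by £4.8.

Market A: pre-tax P* = £44, Q* = 86; post-tax Q = 56; per-unit burden on consumers = £7.5.
Market B: pre-tax P* = £66, Q* = 242; post-tax Q = 231.2; per-unit burden on consumers = £2.7.
Difference: £7.5 vs £2.7 → market A is larger by £4.8.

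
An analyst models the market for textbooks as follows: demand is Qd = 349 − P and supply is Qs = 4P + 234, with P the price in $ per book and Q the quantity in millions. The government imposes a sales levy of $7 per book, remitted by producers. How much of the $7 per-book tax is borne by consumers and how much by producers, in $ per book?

Before the tax: set 349 − P = 4P + 234 → P* = $23, Q* = 326.
With the tax collected from producers, supply shifts: Qs = 4(P − 7) + 234.
Solving gives Q = 320.4 with consumers paying $28.6 and producers receiving $21.6 (the $7 wedge).
Burden on consumers: $5.6; on producers: $1.4. (They sum to $7.)
The less price-elastic side of the market bears the larger share of a per-unit tax.

Consumers bear $5.6 per book; producers bear $1.4 per book.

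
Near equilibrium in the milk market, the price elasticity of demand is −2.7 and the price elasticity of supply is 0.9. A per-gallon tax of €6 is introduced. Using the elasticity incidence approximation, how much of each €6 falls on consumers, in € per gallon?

Incidence ratio: consumers' share ≈ εs / (εs + |εd|) = 0.9 / (0.9 + 2.7) = 0.25.
So consumers bear ≈ 0.25 × €6 = €1.5; suppliers bear €4.5.

Consumers bear ≈ €1.5 per gallon.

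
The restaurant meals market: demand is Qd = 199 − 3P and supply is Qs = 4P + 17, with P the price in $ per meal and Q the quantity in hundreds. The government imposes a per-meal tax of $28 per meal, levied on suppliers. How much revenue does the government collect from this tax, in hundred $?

Before the tax: set 199 − 3P = 4P + 17 → P* = $26, Q* = 121.
With the tax collected from suppliers, supply shifts: Qs = 4(P − 28) + 17.
Solving gives Q = 73 with buyers paying $42 and suppliers receiving $14 (the $28 wedge).
Revenue = t · Q = 28 · 73 = $2044.

Tax revenue = $2044 hundred.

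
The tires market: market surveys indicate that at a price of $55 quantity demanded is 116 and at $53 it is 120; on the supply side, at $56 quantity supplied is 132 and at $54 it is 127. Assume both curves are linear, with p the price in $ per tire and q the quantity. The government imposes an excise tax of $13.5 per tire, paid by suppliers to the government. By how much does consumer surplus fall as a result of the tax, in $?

Demand slope: (120 − 116)/(53 − 55) = -2, so qd = 226 − 2p.
Supply slope: (127 − 132)/(54 − 56) = 2.5, so qs = 2.5p − 8.
Before the tax: set 226 − 2p = 2.5p − 8 → p* = $52, q* = 122.
With the tax collected from suppliers, supply shifts: qs = 2.5(p − 13.5) − 8.
New equilibrium: buyers pay $59.5, suppliers receive $46, q = 107. (Wedge: pb − ps = 13.5.)
ΔCS is the trapezoid between Q = 107 and Q = 122 of height $7.5: ½ · (122 + 107) · 7.5 = $858.75.

Consumer surplus falls by $858.75.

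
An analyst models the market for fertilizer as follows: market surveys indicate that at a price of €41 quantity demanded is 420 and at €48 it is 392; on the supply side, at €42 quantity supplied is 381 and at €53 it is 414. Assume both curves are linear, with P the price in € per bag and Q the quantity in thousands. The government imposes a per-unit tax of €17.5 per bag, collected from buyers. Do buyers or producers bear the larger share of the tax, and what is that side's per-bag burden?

Demand slope: (392 − 420)/(48 − 41) = -4, so Qd = 584 − 4P.
Supply slope: (414 − 381)/(53 − 42) = 3, so Qs = 3P + 255.
Without the tax, 584 − 4P = 3P + 255 gives 7P = 329, so P* = €47 and Q* = 396.
With the tax collected from buyers, demand (in seller-price terms) shifts: Qd = 584 − 4(P + 17.5).
New equilibrium: buyers pay €54.5, producers receive €37, Q = 366. (Wedge: Pb − Ps = 17.5.)
Per-bag burden: buyers €7.5, producers €10.
Producers take the larger share because supply is less price-elastic here (demand slope 4 vs supply slope 3).
The less price-elastic side of the market bears the larger share of a per-unit tax.

Producers bear the larger share: €10 per bag.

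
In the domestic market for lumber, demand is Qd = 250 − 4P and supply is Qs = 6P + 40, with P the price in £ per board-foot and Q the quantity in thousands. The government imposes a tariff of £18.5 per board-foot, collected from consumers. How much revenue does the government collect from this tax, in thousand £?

Tax revenue = £2249.6 thousand.

Before the tax: set 250 − 4P = 6P + 40 → P* = £21, Q* = 166.
With the tax collected from consumers, demand (in seller-price terms) shifts: Qd = 250 − 4(P + 18.5).
Solving gives Q = 121.6 with consumers paying £32.1 and producers receiving £13.6 (the £18.5 wedge).
Revenue = t · Q = 18.5 · 121.6 = £2249.6.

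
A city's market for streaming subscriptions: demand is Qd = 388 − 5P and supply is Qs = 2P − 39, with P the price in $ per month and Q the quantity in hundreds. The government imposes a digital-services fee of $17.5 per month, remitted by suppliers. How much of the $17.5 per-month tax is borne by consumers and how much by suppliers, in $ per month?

Without the tax, 388 − 5P = 2P − 39 gives 7P = 427, so P* = $61 and Q* = 83.
With the tax collected from suppliers, supply shifts: Qs = 2(P − 17.5) − 39.
New equilibrium: consumers pay $66, suppliers receive $48.5, Q = 58. (Wedge: Pb − Ps = 17.5.)
Burden on consumers: $5; on suppliers: $12.5. (They sum to $17.5.)
The less price-elastic side of the market bears the larger share of a per-unit tax.

Consumers bear $5 per month; suppliers bear $12.5 per month.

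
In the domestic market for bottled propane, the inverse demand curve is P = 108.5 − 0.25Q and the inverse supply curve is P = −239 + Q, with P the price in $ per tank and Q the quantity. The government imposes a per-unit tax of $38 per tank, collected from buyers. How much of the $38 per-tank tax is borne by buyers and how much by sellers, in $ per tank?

Buyers bear $7.6 per tank; sellers bear $30.4 per tank.

Inverting to Q(P) form: Qd = 434 − 4P; Qs = P + 239.
Before the tax: set 434 − 4P = P + 239 → P* = $39, Q* = 278.
With the tax collected from buyers, demand (in seller-price terms) shifts: Qd = 434 − 4(P + 38).
Solving gives Q = 247.6 with buyers paying $46.6 and sellers receiving $8.6 (the $38 wedge).
Burden on buyers: $7.6; on sellers: $30.4. (They sum to $38.)
The less price-elastic side of the market bears the larger share of a per-unit tax.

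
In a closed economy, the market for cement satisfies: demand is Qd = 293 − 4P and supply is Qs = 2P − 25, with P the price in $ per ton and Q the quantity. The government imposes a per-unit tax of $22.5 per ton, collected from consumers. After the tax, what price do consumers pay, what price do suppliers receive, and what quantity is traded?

Before the tax: set 293 − 4P = 2P − 25 → P* = $53, Q* = 81.
With the tax collected from consumers, demand (in seller-price terms) shifts: Qd = 293 − 4(P + 22.5).
Solving gives Q = 51 with consumers paying $60.5 and suppliers receiving $38 (the $22.5 wedge).

Consumers pay $60.5; suppliers receive $38; quantity = 51.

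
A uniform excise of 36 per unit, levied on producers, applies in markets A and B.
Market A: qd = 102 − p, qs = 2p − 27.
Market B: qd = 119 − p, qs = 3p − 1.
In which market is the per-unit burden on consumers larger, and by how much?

Market B, by 3.

Market A: pre-tax p* = 43, q* = 59; post-tax q = 35; per-unit burden on consumers = 24.
Market B: pre-tax p* = 30, q* = 89; post-tax q = 62; per-unit burden on consumers = 27.
Difference: 24 vs 27 → market B is larger by 3.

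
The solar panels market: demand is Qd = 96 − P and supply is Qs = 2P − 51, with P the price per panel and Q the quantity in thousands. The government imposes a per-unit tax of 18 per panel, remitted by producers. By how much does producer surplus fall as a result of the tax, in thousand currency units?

Producer surplus falls by 246 thousand.

Without the tax, 96 − P = 2P − 51 gives 3P = 147, so P* = 49 and Q* = 47.
With the tax collected from producers, supply shifts: Qs = 2(P − 18) − 51.
New equilibrium: buyers pay 61, producers receive 43, Q = 35. (Wedge: Pb − Ps = 18.)
ΔPS is the trapezoid between Q = 35 and Q = 47 of height 6: ½ · (47 + 35) · 6 = 246.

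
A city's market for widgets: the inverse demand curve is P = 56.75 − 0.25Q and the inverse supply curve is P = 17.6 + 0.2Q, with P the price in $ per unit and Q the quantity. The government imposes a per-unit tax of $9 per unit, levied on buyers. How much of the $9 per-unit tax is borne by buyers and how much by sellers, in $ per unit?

Buyers bear $5 per unit; sellers bear $4 per unit.

Rewrite in direct form: Qd = 227 − 4P and Qs = 5P − 88.
Without the tax, 227 − 4P = 5P − 88 gives 9P = 315, so P* = $35 and Q* = 87.
With the tax collected from buyers, demand (in seller-price terms) shifts: Qd = 227 − 4(P + 9).
Solving gives Q = 67 with buyers paying $40 and sellers receiving $31 (the $9 wedge).
Burden on buyers: $5; on sellers: $4. (They sum to $9.)
The less price-elastic side of the market bears the larger share of a per-unit tax.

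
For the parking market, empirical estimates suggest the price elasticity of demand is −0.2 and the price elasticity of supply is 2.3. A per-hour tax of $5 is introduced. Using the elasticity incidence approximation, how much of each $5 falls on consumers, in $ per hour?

Incidence ratio: consumers' share ≈ εs / (εs + |εd|) = 2.3 / (2.3 + 0.2) = 0.92.
So consumers bear ≈ 0.92 × $5 = $4.6; producers bear $0.4.

Consumers bear ≈ $4.6 per hour.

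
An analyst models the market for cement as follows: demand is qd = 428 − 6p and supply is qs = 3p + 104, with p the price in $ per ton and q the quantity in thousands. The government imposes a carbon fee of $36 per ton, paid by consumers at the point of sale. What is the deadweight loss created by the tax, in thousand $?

Deadweight loss = $1296 thousand.

Before the tax: set 428 − 6p = 3p + 104 → p* = $36, q* = 212.
With the tax collected from consumers, demand (in seller-price terms) shifts: qd = 428 − 6(p + 36).
New equilibrium: consumers pay $48, suppliers receive $12, q = 140. (Wedge: pb − ps = 36.)
Quantity falls by |ΔQ| = |212 − 140| = 72.
DWL = ½ · t · |ΔQ| = ½ · 36 · 72 = $1296.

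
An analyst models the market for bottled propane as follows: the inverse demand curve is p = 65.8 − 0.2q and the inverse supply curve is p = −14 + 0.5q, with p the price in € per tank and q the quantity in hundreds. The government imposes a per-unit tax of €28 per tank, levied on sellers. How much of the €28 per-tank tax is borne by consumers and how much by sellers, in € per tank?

Consumers bear €8 per tank; sellers bear €20 per tank.

Rewrite in direct form: qd = 329 − 5p and qs = 2p + 28.
Before the tax: set 329 − 5p = 2p + 28 → p* = €43, q* = 114.
With the tax collected from sellers, supply shifts: qs = 2(p − 28) + 28.
Solving gives q = 74 with consumers paying €51 and sellers receiving €23 (the €28 wedge).
Burden on consumers: €8; on sellers: €20. (They sum to €28.)
The less price-elastic side of the market bears the larger share of a per-unit tax.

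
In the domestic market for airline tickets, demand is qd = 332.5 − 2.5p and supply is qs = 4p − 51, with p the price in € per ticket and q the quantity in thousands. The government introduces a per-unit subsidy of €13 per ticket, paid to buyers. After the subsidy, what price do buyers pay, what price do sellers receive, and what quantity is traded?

Buyers pay €51; sellers receive €64; quantity = 205.

Before the subsidy: set 332.5 − 2.5p = 4p − 51 → p* = €59, q* = 185.
With a per-unit subsidy paid to buyers, each effectively pays p − 13, so demand becomes qd = 332.5 − 2.5(p − 13).
New equilibrium: buyers pay €51, sellers receive €64, q = 205. (Wedge: pb − ps = −13.)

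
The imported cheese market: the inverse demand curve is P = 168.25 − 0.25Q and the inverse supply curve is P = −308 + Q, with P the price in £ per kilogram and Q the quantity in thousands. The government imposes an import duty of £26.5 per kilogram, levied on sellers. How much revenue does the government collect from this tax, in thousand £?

Tax revenue = £9534.7 thousand.

Inverting to Q(P) form: Qd = 673 − 4P; Qs = P + 308.
Before the tax: set 673 − 4P = P + 308 → P* = £73, Q* = 381.
With the tax collected from sellers, supply shifts: Qs = (P − 26.5) + 308.
Solving gives Q = 359.8 with consumers paying £78.3 and sellers receiving £51.8 (the £26.5 wedge).
Revenue = t · Q = 26.5 · 359.8 = £9534.7.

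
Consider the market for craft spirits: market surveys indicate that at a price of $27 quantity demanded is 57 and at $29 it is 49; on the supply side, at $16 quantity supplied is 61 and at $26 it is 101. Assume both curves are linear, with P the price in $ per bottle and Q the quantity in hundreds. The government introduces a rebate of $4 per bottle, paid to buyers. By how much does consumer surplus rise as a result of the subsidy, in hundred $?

Demand slope: (49 − 57)/(29 − 27) = -4, so Qd = 165 − 4P.
Supply slope: (101 − 61)/(26 − 16) = 4, so Qs = 4P − 3.
Before the subsidy: set 165 − 4P = 4P − 3 → P* = $21, Q* = 81.
With a per-unit subsidy paid to buyers, each effectively pays P − 4, so demand becomes Qd = 165 − 4(P − 4).
Solving gives Q = 89 with buyers paying $19 and suppliers receiving $23 (the $4 wedge).
ΔCS is the trapezoid between Q = 89 and Q = 81 of height $2: ½ · (81 + 89) · 2 = $170.

Consumer surplus rises by $170 hundred.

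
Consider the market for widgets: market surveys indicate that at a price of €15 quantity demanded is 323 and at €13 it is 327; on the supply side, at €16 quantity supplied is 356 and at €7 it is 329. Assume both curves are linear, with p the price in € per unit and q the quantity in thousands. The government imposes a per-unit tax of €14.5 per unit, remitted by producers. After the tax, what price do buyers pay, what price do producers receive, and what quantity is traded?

Buyers pay €17.7; producers receive €3.2; quantity = 317.6.

Demand slope: (327 − 323)/(13 − 15) = -2, so qd = 353 − 2p.
Supply slope: (329 − 356)/(7 − 16) = 3, so qs = 3p + 308.
Before the tax: set 353 − 2p = 3p + 308 → p* = €9, q* = 335.
With the tax collected from producers, supply shifts: qs = 3(p − 14.5) + 308.
New equilibrium: buyers pay €17.7, producers receive €3.2, q = 317.6. (Wedge: pb − ps = 14.5.)
The less price-elastic side of the market bears the larger share of a per-unit tax.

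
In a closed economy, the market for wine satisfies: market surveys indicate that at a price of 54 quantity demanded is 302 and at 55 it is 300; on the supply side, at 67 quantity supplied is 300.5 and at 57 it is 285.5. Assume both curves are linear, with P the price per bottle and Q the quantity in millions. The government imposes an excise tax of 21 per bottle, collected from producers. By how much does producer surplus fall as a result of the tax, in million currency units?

Producer surplus falls by 3372 million.

Demand slope: (300 − 302)/(55 − 54) = -2, so Qd = 410 − 2P.
Supply slope: (285.5 − 300.5)/(57 − 67) = 1.5, so Qs = 1.5P + 200.
Without the tax, 410 − 2P = 1.5P + 200 gives 3.5P = 210, so P* = 60 and Q* = 290.
With the tax collected from producers, supply shifts: Qs = 1.5(P − 21) + 200.
Solving gives Q = 272 with buyers paying 69 and producers receiving 48 (the 21 wedge).
ΔPS is the trapezoid between Q = 272 and Q = 290 of height 12: ½ · (290 + 272) · 12 = 3372.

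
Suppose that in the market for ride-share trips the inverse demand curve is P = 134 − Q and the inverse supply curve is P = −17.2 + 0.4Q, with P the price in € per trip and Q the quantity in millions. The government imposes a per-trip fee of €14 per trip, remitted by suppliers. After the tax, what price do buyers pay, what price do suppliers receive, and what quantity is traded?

Buyers pay €36; suppliers receive €22; quantity = 98.

Inverting to Q(P) form: Qd = 134 − P; Qs = 2.5P + 43.
Without the tax, 134 − P = 2.5P + 43 gives 3.5P = 91, so P* = €26 and Q* = 108.
With the tax collected from suppliers, supply shifts: Qs = 2.5(P − 14) + 43.
Solving gives Q = 98 with buyers paying €36 and suppliers receiving €22 (the €14 wedge).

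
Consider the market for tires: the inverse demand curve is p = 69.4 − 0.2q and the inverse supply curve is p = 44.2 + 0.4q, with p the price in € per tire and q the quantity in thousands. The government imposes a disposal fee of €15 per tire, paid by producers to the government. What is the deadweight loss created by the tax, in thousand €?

Deadweight loss = €187.5 thousand.

Rewrite in direct form: qd = 347 − 5p and qs = 2.5p − 110.5.
Without the tax, 347 − 5p = 2.5p − 110.5 gives 7.5p = 457.5, so p* = €61 and q* = 42.
With the tax collected from producers, supply shifts: qs = 2.5(p − 15) − 110.5.
New equilibrium: consumers pay €66, producers receive €51, q = 17. (Wedge: pb − ps = 15.)
Quantity falls by |ΔQ| = |42 − 17| = 25.
DWL = ½ · t · |ΔQ| = ½ · 15 · 25 = €187.5.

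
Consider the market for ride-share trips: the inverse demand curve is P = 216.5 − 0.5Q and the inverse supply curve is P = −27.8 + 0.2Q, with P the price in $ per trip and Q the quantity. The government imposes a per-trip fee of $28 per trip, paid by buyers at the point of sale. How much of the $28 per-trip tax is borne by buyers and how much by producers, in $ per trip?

Buyers bear $20 per trip; producers bear $8 per trip.

Rewrite in direct form: Qd = 433 − 2P and Qs = 5P + 139.
Without the tax, 433 − 2P = 5P + 139 gives 7P = 294, so P* = $42 and Q* = 349.
With the tax collected from buyers, demand (in seller-price terms) shifts: Qd = 433 − 2(P + 28).
Solving gives Q = 309 with buyers paying $62 and producers receiving $34 (the $28 wedge).
Burden on buyers: $20; on producers: $8. (They sum to $28.)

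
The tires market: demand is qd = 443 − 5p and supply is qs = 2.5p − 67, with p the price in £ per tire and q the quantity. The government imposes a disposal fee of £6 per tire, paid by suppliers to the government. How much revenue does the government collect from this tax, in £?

Without the tax, 443 − 5p = 2.5p − 67 gives 7.5p = 510, so p* = £68 and q* = 103.
With the tax collected from suppliers, supply shifts: qs = 2.5(p − 6) − 67.
Solving gives q = 93 with consumers paying £70 and suppliers receiving £64 (the £6 wedge).
Revenue = t · Q = 6 · 93 = £558.

Tax revenue = £558.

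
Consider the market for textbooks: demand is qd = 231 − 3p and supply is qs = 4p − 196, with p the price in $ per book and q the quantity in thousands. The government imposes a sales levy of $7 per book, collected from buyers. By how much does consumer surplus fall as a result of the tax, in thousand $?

Without the tax, 231 − 3p = 4p − 196 gives 7p = 427, so p* = $61 and q* = 48.
With the tax collected from buyers, demand (in seller-price terms) shifts: qd = 231 − 3(p + 7).
New equilibrium: buyers pay $65, producers receive $58, q = 36. (Wedge: pb − ps = 7.)
ΔCS is the trapezoid between Q = 36 and Q = 48 of height $4: ½ · (48 + 36) · 4 = $168.

Consumer surplus falls by $168 thousand.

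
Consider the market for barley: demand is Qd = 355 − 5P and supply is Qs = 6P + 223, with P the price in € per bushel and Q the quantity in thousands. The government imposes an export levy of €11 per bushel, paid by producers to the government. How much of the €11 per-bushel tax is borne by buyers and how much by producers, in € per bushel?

Buyers bear €6 per bushel; producers bear €5 per bushel.

Before the tax: set 355 − 5P = 6P + 223 → P* = €12, Q* = 295.
With the tax collected from producers, supply shifts: Qs = 6(P − 11) + 223.
New equilibrium: buyers pay €18, producers receive €7, Q = 265. (Wedge: Pb − Ps = 11.)
Burden on buyers: €6; on producers: €5. (They sum to €11.)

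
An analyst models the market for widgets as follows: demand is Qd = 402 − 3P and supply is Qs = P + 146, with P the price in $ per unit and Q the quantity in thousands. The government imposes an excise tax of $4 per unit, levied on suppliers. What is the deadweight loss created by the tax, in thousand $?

Before the tax: set 402 − 3P = P + 146 → P* = $64, Q* = 210.
With the tax collected from suppliers, supply shifts: Qs = (P − 4) + 146.
Solving gives Q = 207 with buyers paying $65 and suppliers receiving $61 (the $4 wedge).
Quantity falls by |ΔQ| = |210 − 207| = 3.
DWL = ½ · t · |ΔQ| = ½ · 4 · 3 = $6.

Deadweight loss = $6 thousand.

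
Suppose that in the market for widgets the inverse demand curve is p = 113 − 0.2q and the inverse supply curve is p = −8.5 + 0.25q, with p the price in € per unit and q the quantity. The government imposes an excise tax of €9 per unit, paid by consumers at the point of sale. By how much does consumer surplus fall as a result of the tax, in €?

Inverting to q(p) form: qd = 565 − 5p; qs = 4p + 34.
Before the tax: set 565 − 5p = 4p + 34 → p* = €59, q* = 270.
With the tax collected from consumers, demand (in seller-price terms) shifts: qd = 565 − 5(p + 9).
New equilibrium: consumers pay €63, producers receive €54, q = 250. (Wedge: pb − ps = 9.)
ΔCS is the trapezoid between Q = 250 and Q = 270 of height €4: ½ · (270 + 250) · 4 = €1040.

Consumer surplus falls by €1040.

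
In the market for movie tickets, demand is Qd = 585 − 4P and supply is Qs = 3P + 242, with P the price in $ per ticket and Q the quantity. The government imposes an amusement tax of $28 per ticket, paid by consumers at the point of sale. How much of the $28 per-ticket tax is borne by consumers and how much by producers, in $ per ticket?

Consumers bear $12 per ticket; producers bear $16 per ticket.

Without the tax, 585 − 4P = 3P + 242 gives 7P = 343, so P* = $49 and Q* = 389.
With the tax collected from consumers, demand (in seller-price terms) shifts: Qd = 585 − 4(P + 28).
Solving gives Q = 341 with consumers paying $61 and producers receiving $33 (the $28 wedge).
Burden on consumers: $12; on producers: $16. (They sum to $28.)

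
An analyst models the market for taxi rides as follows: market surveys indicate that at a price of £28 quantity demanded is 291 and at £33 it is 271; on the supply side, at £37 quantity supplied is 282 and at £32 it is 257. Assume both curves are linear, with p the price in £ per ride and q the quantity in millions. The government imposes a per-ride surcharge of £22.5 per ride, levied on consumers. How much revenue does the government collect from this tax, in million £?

Tax revenue = £4882.5 million.

Demand slope: (271 − 291)/(33 − 28) = -4, so qd = 403 − 4p.
Supply slope: (257 − 282)/(32 − 37) = 5, so qs = 5p + 97.
Without the tax, 403 − 4p = 5p + 97 gives 9p = 306, so p* = £34 and q* = 267.
With the tax collected from consumers, demand (in seller-price terms) shifts: qd = 403 − 4(p + 22.5).
New equilibrium: consumers pay £46.5, sellers receive £24, q = 217. (Wedge: pb − ps = 22.5.)
Revenue = t · Q = 22.5 · 217 = £4882.5.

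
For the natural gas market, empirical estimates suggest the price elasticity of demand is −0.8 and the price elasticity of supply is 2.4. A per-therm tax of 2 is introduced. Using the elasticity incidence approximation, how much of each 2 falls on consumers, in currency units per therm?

Incidence ratio: consumers' share ≈ εs / (εs + |εd|) = 2.4 / (2.4 + 0.8) = 0.75.
So consumers bear ≈ 0.75 × 2 = 1.5; sellers bear 0.5.

Consumers bear ≈ 1.5 per therm.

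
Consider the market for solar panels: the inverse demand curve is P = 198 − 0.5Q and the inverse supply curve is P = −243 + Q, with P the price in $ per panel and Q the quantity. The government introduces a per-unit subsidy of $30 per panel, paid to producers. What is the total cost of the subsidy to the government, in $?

Government outlay = $9420.

Rewrite in direct form: Qd = 396 − 2P and Qs = P + 243.
Before the subsidy: set 396 − 2P = P + 243 → P* = $51, Q* = 294.
With a per-unit subsidy paid to producers, each receives P + 30 per unit sold, so supply becomes Qs = (P + 30) + 243.
Solving gives Q = 314 with consumers paying $41 and producers receiving $71 (the $30 wedge).
Outlay = t · Q = 30 · 314 = $9420.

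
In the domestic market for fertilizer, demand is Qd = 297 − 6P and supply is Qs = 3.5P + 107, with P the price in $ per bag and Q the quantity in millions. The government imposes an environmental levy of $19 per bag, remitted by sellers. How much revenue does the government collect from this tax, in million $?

Without the tax, 297 − 6P = 3.5P + 107 gives 9.5P = 190, so P* = $20 and Q* = 177.
With the tax collected from sellers, supply shifts: Qs = 3.5(P − 19) + 107.
New equilibrium: buyers pay $27, sellers receive $8, Q = 135. (Wedge: Pb − Ps = 19.)
Revenue = t · Q = 19 · 135 = $2565.

Tax revenue = $2565 million.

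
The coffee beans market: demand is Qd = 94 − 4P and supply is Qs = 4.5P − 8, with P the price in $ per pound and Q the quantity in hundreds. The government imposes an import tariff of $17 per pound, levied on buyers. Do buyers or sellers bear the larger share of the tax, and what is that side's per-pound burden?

Buyers bear the larger share: $9 per pound.

Without the tax, 94 − 4P = 4.5P − 8 gives 8.5P = 102, so P* = $12 and Q* = 46.
With the tax collected from buyers, demand (in seller-price terms) shifts: Qd = 94 − 4(P + 17).
Solving gives Q = 10 with buyers paying $21 and sellers receiving $4 (the $17 wedge).
Per-pound burden: buyers $9, sellers $8.
Buyers take the larger share because demand is less price-elastic here (demand slope 4 vs supply slope 4.5).
The less price-elastic side of the market bears the larger share of a per-unit tax.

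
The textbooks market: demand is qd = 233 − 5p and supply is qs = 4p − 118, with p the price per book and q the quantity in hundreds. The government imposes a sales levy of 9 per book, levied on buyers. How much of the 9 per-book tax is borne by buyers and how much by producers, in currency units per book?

Buyers bear 4 per book; producers bear 5 per book.

Without the tax, 233 − 5p = 4p − 118 gives 9p = 351, so p* = 39 and q* = 38.
With the tax collected from buyers, demand (in seller-price terms) shifts: qd = 233 − 5(p + 9).
Solving gives q = 18 with buyers paying 43 and producers receiving 34 (the 9 wedge).
Burden on buyers: 4; on producers: 5. (They sum to 9.)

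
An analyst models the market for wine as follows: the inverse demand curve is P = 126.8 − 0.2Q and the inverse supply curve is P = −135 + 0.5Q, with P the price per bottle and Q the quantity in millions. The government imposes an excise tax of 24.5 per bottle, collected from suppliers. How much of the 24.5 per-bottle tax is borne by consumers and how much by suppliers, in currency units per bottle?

Rewrite in direct form: Qd = 634 − 5P and Qs = 2P + 270.
Without the tax, 634 − 5P = 2P + 270 gives 7P = 364, so P* = 52 and Q* = 374.
With the tax collected from suppliers, supply shifts: Qs = 2(P − 24.5) + 270.
New equilibrium: consumers pay 59, suppliers receive 34.5, Q = 339. (Wedge: Pb − Ps = 24.5.)
Burden on consumers: 7; on suppliers: 17.5. (They sum to 24.5.)
The less price-elastic side of the market bears the larger share of a per-unit tax.

Consumers bear 7 per bottle; suppliers bear 17.5 per bottle.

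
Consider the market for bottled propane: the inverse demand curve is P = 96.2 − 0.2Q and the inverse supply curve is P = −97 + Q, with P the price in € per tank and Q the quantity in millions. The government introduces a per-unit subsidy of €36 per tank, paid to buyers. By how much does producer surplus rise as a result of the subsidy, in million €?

Inverting to Q(P) form: Qd = 481 − 5P; Qs = P + 97.
Before the subsidy: set 481 − 5P = P + 97 → P* = €64, Q* = 161.
With a per-unit subsidy paid to buyers, each effectively pays P − 36, so demand becomes Qd = 481 − 5(P − 36).
New equilibrium: buyers pay €58, producers receive €94, Q = 191. (Wedge: Pb − Ps = −36.)
ΔPS is the trapezoid between Q = 191 and Q = 161 of height €30: ½ · (161 + 191) · 30 = €5280.

Producer surplus rises by €5280 million.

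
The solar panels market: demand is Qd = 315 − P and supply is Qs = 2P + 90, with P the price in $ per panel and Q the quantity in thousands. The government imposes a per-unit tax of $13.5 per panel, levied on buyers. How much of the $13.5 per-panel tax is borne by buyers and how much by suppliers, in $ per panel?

Buyers bear $9 per panel; suppliers bear $4.5 per panel.

Before the tax: set 315 − P = 2P + 90 → P* = $75, Q* = 240.
With the tax collected from buyers, demand (in seller-price terms) shifts: Qd = 315 − (P + 13.5).
Solving gives Q = 231 with buyers paying $84 and suppliers receiving $70.5 (the $13.5 wedge).
Burden on buyers: $9; on suppliers: $4.5. (They sum to $13.5.)
The less price-elastic side of the market bears the larger share of a per-unit tax.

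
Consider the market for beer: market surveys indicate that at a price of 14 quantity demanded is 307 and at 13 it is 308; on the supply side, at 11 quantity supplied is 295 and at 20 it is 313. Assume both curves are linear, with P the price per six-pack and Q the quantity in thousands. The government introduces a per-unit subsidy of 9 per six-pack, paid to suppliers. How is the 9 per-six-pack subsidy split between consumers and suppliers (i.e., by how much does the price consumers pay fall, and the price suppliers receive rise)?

Consumers gain 6 per six-pack; suppliers gain 3 per six-pack.

Demand slope: (308 − 307)/(13 − 14) = -1, so Qd = 321 − P.
Supply slope: (313 − 295)/(20 − 11) = 2, so Qs = 2P + 273.
Before the subsidy: set 321 − P = 2P + 273 → P* = 16, Q* = 305.
With a per-unit subsidy paid to suppliers, each receives P + 9 per unit sold, so supply becomes Qs = 2(P + 9) + 273.
New equilibrium: consumers pay 10, suppliers receive 19, Q = 311. (Wedge: Pb − Ps = −9.)
Gain to consumers: 6; to suppliers: 3. (They sum to 9.)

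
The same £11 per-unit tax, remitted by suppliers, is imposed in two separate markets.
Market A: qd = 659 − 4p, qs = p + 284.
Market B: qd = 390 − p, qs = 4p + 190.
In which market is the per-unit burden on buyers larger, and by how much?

Market A: pre-tax p* = £75, q* = 359; post-tax q = 350.2; per-unit burden on buyers = £2.2.
Market B: pre-tax p* = £40, q* = 350; post-tax q = 341.2; per-unit burden on buyers = £8.8.
Difference: £2.2 vs £8.8 → market B is larger by £6.6.

Market B, by £6.6.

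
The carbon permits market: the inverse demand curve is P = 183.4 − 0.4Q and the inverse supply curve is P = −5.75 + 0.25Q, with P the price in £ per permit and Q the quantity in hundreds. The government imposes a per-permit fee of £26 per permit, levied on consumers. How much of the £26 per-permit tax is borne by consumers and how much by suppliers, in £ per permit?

Consumers bear £16 per permit; suppliers bear £10 per permit.

Inverting to Q(P) form: Qd = 458.5 − 2.5P; Qs = 4P + 23.
Before the tax: set 458.5 − 2.5P = 4P + 23 → P* = £67, Q* = 291.
With the tax collected from consumers, demand (in seller-price terms) shifts: Qd = 458.5 − 2.5(P + 26).
New equilibrium: consumers pay £83, suppliers receive £57, Q = 251. (Wedge: Pb − Ps = 26.)
Burden on consumers: £16; on suppliers: £10. (They sum to £26.)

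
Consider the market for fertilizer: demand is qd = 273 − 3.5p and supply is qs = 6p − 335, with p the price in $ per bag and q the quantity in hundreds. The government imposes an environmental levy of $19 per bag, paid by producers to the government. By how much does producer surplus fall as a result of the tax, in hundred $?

Without the tax, 273 − 3.5p = 6p − 335 gives 9.5p = 608, so p* = $64 and q* = 49.
With the tax collected from producers, supply shifts: qs = 6(p − 19) − 335.
Solving gives q = 7 with consumers paying $76 and producers receiving $57 (the $19 wedge).
ΔPS is the trapezoid between Q = 7 and Q = 49 of height $7: ½ · (49 + 7) · 7 = $196.

Producer surplus falls by $196 hundred.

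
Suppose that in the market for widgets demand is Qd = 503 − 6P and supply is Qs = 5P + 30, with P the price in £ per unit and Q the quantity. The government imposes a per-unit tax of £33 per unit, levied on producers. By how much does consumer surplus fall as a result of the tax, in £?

Consumer surplus falls by £3000.

Without the tax, 503 − 6P = 5P + 30 gives 11P = 473, so P* = £43 and Q* = 245.
With the tax collected from producers, supply shifts: Qs = 5(P − 33) + 30.
New equilibrium: consumers pay £58, producers receive £25, Q = 155. (Wedge: Pb − Ps = 33.)
ΔCS is the trapezoid between Q = 155 and Q = 245 of height £15: ½ · (245 + 155) · 15 = £3000.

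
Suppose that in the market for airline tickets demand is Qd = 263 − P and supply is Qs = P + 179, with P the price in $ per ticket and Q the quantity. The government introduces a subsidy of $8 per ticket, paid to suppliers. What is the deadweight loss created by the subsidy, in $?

Before the subsidy: set 263 − P = P + 179 → P* = $42, Q* = 221.
With a per-unit subsidy paid to suppliers, each receives P + 8 per unit sold, so supply becomes Qs = (P + 8) + 179.
Solving gives Q = 225 with buyers paying $38 and suppliers receiving $46 (the $8 wedge).
Quantity rises by |ΔQ| = |221 − 225| = 4.
DWL = ½ · t · |ΔQ| = ½ · 8 · 4 = $16.

Deadweight loss = $16.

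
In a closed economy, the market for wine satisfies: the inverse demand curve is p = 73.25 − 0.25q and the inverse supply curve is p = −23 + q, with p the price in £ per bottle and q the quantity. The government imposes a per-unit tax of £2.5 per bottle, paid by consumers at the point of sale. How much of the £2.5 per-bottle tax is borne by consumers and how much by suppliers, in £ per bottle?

Inverting to q(p) form: qd = 293 − 4p; qs = p + 23.
Without the tax, 293 − 4p = p + 23 gives 5p = 270, so p* = £54 and q* = 77.
With the tax collected from consumers, demand (in seller-price terms) shifts: qd = 293 − 4(p + 2.5).
New equilibrium: consumers pay £54.5, suppliers receive £52, q = 75. (Wedge: pb − ps = 2.5.)
Burden on consumers: £0.5; on suppliers: £2. (They sum to £2.5.)

Consumers bear £0.5 per bottle; suppliers bear £2 per bottle.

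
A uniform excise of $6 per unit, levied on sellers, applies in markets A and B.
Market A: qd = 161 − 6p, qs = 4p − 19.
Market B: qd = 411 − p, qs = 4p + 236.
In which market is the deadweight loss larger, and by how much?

Market A: pre-tax p* = $18, q* = 53; post-tax q = 38.6; deadweight loss = $43.2.
Market B: pre-tax p* = $35, q* = 376; post-tax q = 371.2; deadweight loss = $14.4.
Difference: $43.2 vs $14.4 → market A is larger by $28.8.

Market A, by $28.8.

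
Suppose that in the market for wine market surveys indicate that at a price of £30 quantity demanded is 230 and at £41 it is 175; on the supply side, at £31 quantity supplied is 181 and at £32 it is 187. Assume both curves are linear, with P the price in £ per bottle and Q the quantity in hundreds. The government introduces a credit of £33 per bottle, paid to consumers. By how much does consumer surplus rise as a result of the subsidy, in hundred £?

Demand slope: (175 − 230)/(41 − 30) = -5, so Qd = 380 − 5P.
Supply slope: (187 − 181)/(32 − 31) = 6, so Qs = 6P − 5.
Before the subsidy: set 380 − 5P = 6P − 5 → P* = £35, Q* = 205.
With a per-unit subsidy paid to consumers, each effectively pays P − 33, so demand becomes Qd = 380 − 5(P − 33).
Solving gives Q = 295 with consumers paying £17 and sellers receiving £50 (the £33 wedge).
ΔCS is the trapezoid between Q = 295 and Q = 205 of height £18: ½ · (205 + 295) · 18 = £4500.

Consumer surplus rises by £4500 hundred.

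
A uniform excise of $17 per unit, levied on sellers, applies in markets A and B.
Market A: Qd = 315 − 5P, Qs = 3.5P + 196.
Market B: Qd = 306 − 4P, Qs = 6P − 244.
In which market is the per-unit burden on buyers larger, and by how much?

Market A: pre-tax P* = $14, Q* = 245; post-tax Q = 210; per-unit burden on buyers = $7.
Market B: pre-tax P* = $55, Q* = 86; post-tax Q = 45.2; per-unit burden on buyers = $10.2.
Difference: $7 vs $10.2 → market B is larger by $3.2.

Market B, by $3.2.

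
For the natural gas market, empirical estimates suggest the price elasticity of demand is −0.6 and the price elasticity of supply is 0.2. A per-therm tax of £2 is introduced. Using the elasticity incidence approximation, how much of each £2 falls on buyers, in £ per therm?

Incidence ratio: buyers' share ≈ εs / (εs + |εd|) = 0.2 / (0.2 + 0.6) = 0.25.
So buyers bear ≈ 0.25 × £2 = £0.5; producers bear £1.5.

Buyers bear ≈ £0.5 per therm.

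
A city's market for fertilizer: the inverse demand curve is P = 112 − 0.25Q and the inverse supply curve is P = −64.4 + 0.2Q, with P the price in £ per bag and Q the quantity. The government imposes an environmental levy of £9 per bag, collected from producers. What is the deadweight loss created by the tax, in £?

Deadweight loss = £90.

Inverting to Q(P) form: Qd = 448 − 4P; Qs = 5P + 322.
Without the tax, 448 − 4P = 5P + 322 gives 9P = 126, so P* = £14 and Q* = 392.
With the tax collected from producers, supply shifts: Qs = 5(P − 9) + 322.
New equilibrium: consumers pay £19, producers receive £10, Q = 372. (Wedge: Pb − Ps = 9.)
Quantity falls by |ΔQ| = |392 − 372| = 20.
DWL = ½ · t · |ΔQ| = ½ · 9 · 20 = £90.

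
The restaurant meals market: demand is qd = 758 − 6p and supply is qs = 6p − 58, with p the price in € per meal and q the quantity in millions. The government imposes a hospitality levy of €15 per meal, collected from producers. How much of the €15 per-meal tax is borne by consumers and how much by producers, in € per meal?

Without the tax, 758 − 6p = 6p − 58 gives 12p = 816, so p* = €68 and q* = 350.
With the tax collected from producers, supply shifts: qs = 6(p − 15) − 58.
Solving gives q = 305 with consumers paying €75.5 and producers receiving €60.5 (the €15 wedge).
Burden on consumers: €7.5; on producers: €7.5. (They sum to €15.)

Consumers bear €7.5 per meal; producers bear €7.5 per meal.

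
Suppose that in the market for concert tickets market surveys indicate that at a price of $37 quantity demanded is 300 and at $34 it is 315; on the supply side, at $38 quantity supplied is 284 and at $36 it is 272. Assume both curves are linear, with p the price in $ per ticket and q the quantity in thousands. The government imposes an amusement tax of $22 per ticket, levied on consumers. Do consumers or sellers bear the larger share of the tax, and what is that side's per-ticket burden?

Demand slope: (315 − 300)/(34 − 37) = -5, so qd = 485 − 5p.
Supply slope: (272 − 284)/(36 − 38) = 6, so qs = 6p + 56.
Without the tax, 485 − 5p = 6p + 56 gives 11p = 429, so p* = $39 and q* = 290.
With the tax collected from consumers, demand (in seller-price terms) shifts: qd = 485 − 5(p + 22).
New equilibrium: consumers pay $51, sellers receive $29, q = 230. (Wedge: pb − ps = 22.)
Per-ticket burden: consumers $12, sellers $10.
Consumers take the larger share because demand is less price-elastic here (demand slope 5 vs supply slope 6).
The less price-elastic side of the market bears the larger share of a per-unit tax.

Consumers bear the larger share: $12 per ticket.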